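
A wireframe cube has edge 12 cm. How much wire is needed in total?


Shape: cube
Side s = 12 cm
A cube has 12 edges, all equal.
Formula: total edge length = 12 * s
Total = 12 * 12
Total = 144
144 cm


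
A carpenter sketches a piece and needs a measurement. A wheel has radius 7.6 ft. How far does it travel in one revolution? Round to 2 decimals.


Shape: circle
Radius r = 7.6 ft
Formula: C = 2 * pi * r
C = 2 * pi * 7.6
C = 15.2 * pi
C = 47.75
47.75 ft


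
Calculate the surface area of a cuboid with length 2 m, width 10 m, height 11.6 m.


Shape: rectangular prism
l = 2 m, w = 10 m, h = 11.6 m
Formula: SA = 2(lw + lh + wh)
lw = 20, lh = 23.2, wh = 116
lw + lh + wh = 159.2
SA = 2 * 159.2
SA = 318.4
318.4 m^2


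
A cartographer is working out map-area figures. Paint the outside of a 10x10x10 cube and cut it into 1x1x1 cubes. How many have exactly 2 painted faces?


Large cube: 10 x 10 x 10, cut into unit cubes.
n = 10, so n - 2 = 8
Cubes with 2 painted faces lie along the edges, excluding corners.
A cube has 12 edges; each contributes (n - 2) = 8 such cubes.
Count = 12 * 8 = 96
96 unit cubes


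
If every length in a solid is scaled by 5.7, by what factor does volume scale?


Linear scale factor k = 5.7
Rule: under a linear scaling by k, volumes scale by k^3.
k^3 = 5.7 * 5.7 * 5.7
k^3 = 32.49 * 5.7
k^3 = 185.193
Volume scales by a factor of 185.193.
185.193 (dimensionless)


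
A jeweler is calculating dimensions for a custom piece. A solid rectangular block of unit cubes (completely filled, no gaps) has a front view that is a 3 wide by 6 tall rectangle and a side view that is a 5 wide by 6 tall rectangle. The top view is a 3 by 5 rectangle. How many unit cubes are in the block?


Orthographic views of a solid rectangular block:
Front view 3 x 6 -> length = 3, height = 6
Side view 5 x 6 -> width = 5, height = 6 (consistent)
Top view 3 x 5 -> confirms length = 3, width = 5
The block is 3 x 5 x 6.
Total unit cubes = 3 * 5 * 6 = 90
90 unit cubes


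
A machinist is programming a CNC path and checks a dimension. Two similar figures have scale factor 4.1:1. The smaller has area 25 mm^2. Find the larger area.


Linear scale factor k = 4.1
Original area = 25 mm^2
Rule: under a linear scaling by k, areas scale by k^2.
k^2 = 4.1^2 = 16.81
New area = 25 * 16.81
New area = 420.25
420.25 mm^2


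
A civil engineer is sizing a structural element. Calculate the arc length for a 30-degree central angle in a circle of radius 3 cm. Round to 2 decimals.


Shape: circular arc
Radius r = 3 cm, Angle = 30 degrees
Formula: L = (angle/360) * 2 * pi * r
2 * pi * r = 6 * pi
L = (30/360) * 6 * pi
L = 0.5 * pi
L = 1.57
1.57 cm


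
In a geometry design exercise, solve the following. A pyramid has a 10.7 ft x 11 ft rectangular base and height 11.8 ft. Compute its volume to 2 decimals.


Shape: rectangular pyramid
Base: 10.7 ft x 11 ft, Height h = 11.8 ft
Formula: V = (1/3) * base_area * h
base_area = 10.7 * 11 = 117.7
base_area * h = 117.7 * 11.8 = 1388.86
V = 1388.86 / 3
V = 462.95
462.95 ft^3


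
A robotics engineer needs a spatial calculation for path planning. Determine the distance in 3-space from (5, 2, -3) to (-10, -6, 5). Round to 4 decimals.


3D distance between two points
P1 = (5, 2, -3), P2 = (-10, -6, 5)
Formula: d = sqrt((x2-x1)^2 + (y2-y1)^2 + (z2-z1)^2)
dx = -10 - 5 = -15
dy = -6 - 2 = -8
dz = 5 - -3 = 8
dx^2 + dy^2 + dz^2 = 225 + 64 + 64 = 353
d = sqrt(353)
d = 18.7883
18.7883 units


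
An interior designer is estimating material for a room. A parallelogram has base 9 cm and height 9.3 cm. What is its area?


Shape: parallelogram
Base b = 9 cm, Height h = 9.3 cm
Formula: A = b * h
A = 9 * 9.3
A = 83.7
83.7 cm^2


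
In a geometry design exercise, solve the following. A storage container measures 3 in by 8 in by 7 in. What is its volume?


Shape: rectangular prism
l = 3 in, w = 8 in, h = 7 in
Formula: V = l * w * h
V = 3 * 8 * 7
V = 24 * 7
V = 168
168 in^3


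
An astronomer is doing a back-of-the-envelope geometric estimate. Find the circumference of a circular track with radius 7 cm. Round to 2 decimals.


Shape: circle
Radius r = 7 cm
Formula: C = 2 * pi * r
C = 2 * pi * 7
C = 14 * pi
C = 43.98
43.98 cm


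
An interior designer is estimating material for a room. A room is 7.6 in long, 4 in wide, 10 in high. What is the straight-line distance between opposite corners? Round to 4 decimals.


Shape: rectangular box (space diagonal)
l = 7.6 in, w = 4 in, h = 10 in
Visualize: the diagonal of the base, then a right triangle with that diagonal and the height.
Formula: d = sqrt(l^2 + w^2 + h^2)
l^2 + w^2 + h^2 = 57.76 + 16 + 100 = 173.76
d = sqrt(173.76)
d = 13.1818
13.1818 in


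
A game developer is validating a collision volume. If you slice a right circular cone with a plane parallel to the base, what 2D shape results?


Solid: right circular cone
Cutting plane: parallel to the base
Visualize the intersection of the plane with the solid's surface.
The boundary of the cut region is a circle.
circle


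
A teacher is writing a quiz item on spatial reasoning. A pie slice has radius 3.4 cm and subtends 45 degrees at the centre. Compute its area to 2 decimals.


Shape: circular sector
Radius r = 3.4 cm, Angle = 45 degrees
Formula: A = (angle/360) * pi * r^2
r^2 = 11.56
Fraction of circle = 45/360
A = (45/360) * pi * 11.56
A = 1.445 * pi
A = 4.54
4.54 cm^2


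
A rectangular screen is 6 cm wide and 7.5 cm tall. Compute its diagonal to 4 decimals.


Shape: rectangle (diagonal via Pythagoras)
Sides: 6 cm and 7.5 cm
Formula: d = sqrt(l^2 + w^2)
l^2 = 36, w^2 = 56.25
l^2 + w^2 = 92.25
d = sqrt(92.25)
d = 9.6047
9.6047 cm


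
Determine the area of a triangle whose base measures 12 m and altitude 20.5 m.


Shape: triangle
Base b = 12 m, Height h = 20.5 m
Formula: A = (1/2) * b * h
A = 0.5 * 12 * 20.5
A = 0.5 * 246
A = 123
123 m^2


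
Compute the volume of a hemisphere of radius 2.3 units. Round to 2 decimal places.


Shape: hemisphere (half of a sphere)
Radius r = 2.3 units
Formula: V = (1/2) * (4/3) * pi * r^3 = (2/3) * pi * r^3
r^3 = 12.167
(2/3) * 12.167 = 8.111333
V = 8.111333 * pi
V = 25.48
25.48 units^3


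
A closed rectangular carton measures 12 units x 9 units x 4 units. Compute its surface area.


Shape: rectangular prism
l = 12 units, w = 9 units, h = 4 units
Formula: SA = 2(lw + lh + wh)
lw = 108, lh = 48, wh = 36
lw + lh + wh = 192
SA = 2 * 192
SA = 384
384 units^2


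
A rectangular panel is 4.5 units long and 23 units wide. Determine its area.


Shape: rectangle
Length l = 4.5 units, Width w = 23 units
Formula: A = l * w
A = 4.5 * 23
A = 103.5
103.5 units^2


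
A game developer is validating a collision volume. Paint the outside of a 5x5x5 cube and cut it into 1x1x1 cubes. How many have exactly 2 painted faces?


Large cube: 5 x 5 x 5, cut into unit cubes.
n = 5, so n - 2 = 3
Cubes with 2 painted faces lie along the edges, excluding corners.
A cube has 12 edges; each contributes (n - 2) = 3 such cubes.
Count = 12 * 3 = 36
36 unit cubes


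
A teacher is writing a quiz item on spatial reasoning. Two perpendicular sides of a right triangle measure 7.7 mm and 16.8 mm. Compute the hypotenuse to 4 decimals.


Shape: right triangle
Legs a = 7.7 mm, b = 16.8 mm
Formula: c = sqrt(a^2 + b^2)
a^2 = 59.29, b^2 = 282.24
a^2 + b^2 = 341.53
c = sqrt(341.53)
c = 18.4805
18.4805 mm


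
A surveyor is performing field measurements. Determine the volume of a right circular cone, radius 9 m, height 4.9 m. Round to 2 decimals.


Shape: cone
Radius r = 9 m, Height h = 4.9 m
Formula: V = (1/3) * pi * r^2 * h
r^2 = 81
pi * r^2 * h = pi * 81 * 4.9 = 396.9 * pi
V = 396.9 * pi / 3
V = 415.63
415.63 m^3


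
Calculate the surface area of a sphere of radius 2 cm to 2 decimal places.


Shape: sphere
Radius r = 2 cm
Formula: SA = 4 * pi * r^2
r^2 = 4
SA = 4 * pi * 4
SA = 16 * pi
SA = 50.27
50.27 cm^2


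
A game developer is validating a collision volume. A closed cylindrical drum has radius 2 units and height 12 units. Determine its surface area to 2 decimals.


Shape: closed cylinder
Radius r = 2 units, Height h = 12 units
Formula: SA = 2*pi*r^2 + 2*pi*r*h = 2*pi*r*(r + h)
r + h = 14
2 * r * (r + h) = 2 * 2 * 14 = 56
SA = 56 * pi
SA = 175.93
175.93 units^2


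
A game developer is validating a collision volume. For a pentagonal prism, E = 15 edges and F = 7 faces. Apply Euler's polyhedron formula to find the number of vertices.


Polyhedron: pentagonal prism
Euler's formula for convex polyhedra: V - E + F = 2
Given: E = 15 edges and F = 7 faces
Solve for V:
V = 2 + E - F = 2 + 15 - 7 = 10
10 vertices


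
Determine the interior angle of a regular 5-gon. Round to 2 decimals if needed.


Shape: regular pentagon (5 sides)
Formula: interior angle = (n - 2) * 180 / n
(n - 2) = 3
(n - 2) * 180 = 540
angle = 540 / 5
angle = 108
108 degrees


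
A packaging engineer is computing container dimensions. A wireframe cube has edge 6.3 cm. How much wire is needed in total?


Shape: cube
Side s = 6.3 cm
A cube has 12 edges, all equal.
Formula: total edge length = 12 * s
Total = 12 * 6.3
Total = 75.6
75.6 cm


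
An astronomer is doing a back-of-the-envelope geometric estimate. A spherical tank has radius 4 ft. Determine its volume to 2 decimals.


Shape: sphere
Radius r = 4 ft
Formula: V = (4/3) * pi * r^3
r^3 = 64
(4/3) * 64 = 85.333333
V = 85.333333 * pi
V = 268.08
268.08 ft^3


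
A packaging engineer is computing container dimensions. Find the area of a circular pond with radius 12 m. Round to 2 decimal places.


Shape: circle
Radius r = 12 m
Formula: A = pi * r^2
r^2 = 12^2 = 144
A = pi * 144
A = 452.39
452.39 m^2


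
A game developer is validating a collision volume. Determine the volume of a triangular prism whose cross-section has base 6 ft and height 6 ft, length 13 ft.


Shape: triangular prism
Triangle base = 6 ft, triangle height = 6 ft, prism length L = 13 ft
Formula: V = (1/2 * b * h_tri) * L
Cross-section area = 0.5 * 6 * 6 = 18
V = 18 * 13
V = 234
234 ft^3


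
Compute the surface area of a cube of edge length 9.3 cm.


Shape: cube
Side s = 9.3 cm
A cube has 6 square faces.
Formula: SA = 6 * s^2
s^2 = 86.49
SA = 6 * 86.49
SA = 518.94
518.94 cm^2


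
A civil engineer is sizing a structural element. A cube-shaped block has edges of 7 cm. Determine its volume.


Shape: cube
Side s = 7 cm
Formula: V = s^3
V = 7 * 7 * 7
V = 49 * 7
V = 343
343 cm^3


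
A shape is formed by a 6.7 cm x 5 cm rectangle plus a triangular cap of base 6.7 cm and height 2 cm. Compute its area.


Composite shape: rectangle + triangle
Rectangle area = 6.7 * 5 = 33.5
Triangle area = 0.5 * 6.7 * 2 = 6.7
Total = 33.5 + 6.7
Total = 40.2
40.2 cm^2


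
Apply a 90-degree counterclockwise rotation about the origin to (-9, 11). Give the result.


Transformation: rotation about the origin
Original point: (-9, 11)
Rule for 90 deg counterclockwise: (x, y) -> (-y, x)
Apply: (-9, 11) -> (-11, -9)
(-11, -9)


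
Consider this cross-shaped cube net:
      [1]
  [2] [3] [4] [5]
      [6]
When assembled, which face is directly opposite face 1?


Net: cross layout. Take square 3 as the base (bottom).
Fold the four squares in the horizontal row up around 3: 2 -> left, 4 -> right, 5 wraps to the top.
Fold 1 and 6 up from 3: 1 -> back, 6 -> front.
Opposite pairs are therefore: (1, 6), (2, 4), (3, 5).
Face 1 is opposite face 6.
face 6


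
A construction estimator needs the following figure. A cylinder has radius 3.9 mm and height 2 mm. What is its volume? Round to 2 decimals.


Shape: cylinder
Radius r = 3.9 mm, Height h = 2 mm
Formula: V = pi * r^2 * h
r^2 = 15.21
V = pi * 15.21 * 2
V = 30.42 * pi
V = 95.57
95.57 mm^3


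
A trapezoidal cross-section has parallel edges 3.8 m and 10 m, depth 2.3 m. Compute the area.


Shape: trapezoid
Parallel sides a = 3.8 m, b = 10 m; Height h = 2.3 m
Formula: A = (a + b) * h / 2
a + b = 3.8 + 10 = 13.8
A = 13.8 * 2.3 / 2
A = 31.74 / 2
A = 15.87
15.87 m^2


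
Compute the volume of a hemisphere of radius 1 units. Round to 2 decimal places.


Shape: hemisphere (half of a sphere)
Radius r = 1 units
Formula: V = (1/2) * (4/3) * pi * r^3 = (2/3) * pi * r^3
r^3 = 1
(2/3) * 1 = 0.666667
V = 0.666667 * pi
V = 2.09
2.09 units^3


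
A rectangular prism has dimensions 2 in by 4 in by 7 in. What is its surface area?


Shape: rectangular prism
l = 2 in, w = 4 in, h = 7 in
Formula: SA = 2(lw + lh + wh)
lw = 8, lh = 14, wh = 28
lw + lh + wh = 50
SA = 2 * 50
SA = 100
100 in^2


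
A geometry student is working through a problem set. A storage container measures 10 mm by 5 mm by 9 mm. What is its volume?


Shape: rectangular prism
l = 10 mm, w = 5 mm, h = 9 mm
Formula: V = l * w * h
V = 10 * 5 * 9
V = 50 * 9
V = 450
450 mm^3


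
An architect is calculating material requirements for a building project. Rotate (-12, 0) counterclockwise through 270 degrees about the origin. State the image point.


Transformation: rotation about the origin
Original point: (-12, 0)
Rule for 270 deg counterclockwise: (x, y) -> (y, -x)
Apply: (-12, 0) -> (0, 12)
(0, 12)


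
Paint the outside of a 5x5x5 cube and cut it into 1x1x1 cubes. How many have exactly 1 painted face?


Large cube: 5 x 5 x 5, cut into unit cubes.
n = 5, so n - 2 = 3
Cubes with 1 painted face lie in the interior of each face.
A cube has 6 faces; each contributes (n - 2)^2 = 9 such cubes.
Count = 6 * 9 = 54
54 unit cubes


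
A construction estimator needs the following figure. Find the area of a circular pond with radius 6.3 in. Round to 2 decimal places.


Shape: circle
Radius r = 6.3 in
Formula: A = pi * r^2
r^2 = 6.3^2 = 39.69
A = pi * 39.69
A = 124.69
124.69 in^2


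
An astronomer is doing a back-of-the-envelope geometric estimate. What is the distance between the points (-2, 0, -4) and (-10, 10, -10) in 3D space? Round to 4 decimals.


3D distance between two points
P1 = (-2, 0, -4), P2 = (-10, 10, -10)
Formula: d = sqrt((x2-x1)^2 + (y2-y1)^2 + (z2-z1)^2)
dx = -10 - -2 = -8
dy = 10 - 0 = 10
dz = -10 - -4 = -6
dx^2 + dy^2 + dz^2 = 64 + 100 + 36 = 200
d = sqrt(200)
d = 14.1421
14.1421 units


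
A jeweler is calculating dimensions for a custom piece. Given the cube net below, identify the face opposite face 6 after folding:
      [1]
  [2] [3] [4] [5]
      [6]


Net: cross layout. Take square 3 as the base (bottom).
Fold the four squares in the horizontal row up around 3: 2 -> left, 4 -> right, 5 wraps to the top.
Fold 1 and 6 up from 3: 1 -> back, 6 -> front.
Opposite pairs are therefore: (1, 6), (2, 4), (3, 5).
Face 6 is opposite face 1.
face 1


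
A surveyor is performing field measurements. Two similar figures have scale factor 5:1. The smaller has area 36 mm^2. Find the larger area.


Linear scale factor k = 5
Original area = 36 mm^2
Rule: under a linear scaling by k, areas scale by k^2.
k^2 = 5^2 = 25
New area = 36 * 25
New area = 900
900 mm^2


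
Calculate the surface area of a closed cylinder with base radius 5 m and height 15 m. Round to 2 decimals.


Shape: closed cylinder
Radius r = 5 m, Height h = 15 m
Formula: SA = 2*pi*r^2 + 2*pi*r*h = 2*pi*r*(r + h)
r + h = 20
2 * r * (r + h) = 2 * 5 * 20 = 200
SA = 200 * pi
SA = 628.32
628.32 m^2


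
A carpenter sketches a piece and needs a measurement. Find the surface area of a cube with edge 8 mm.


Shape: cube
Side s = 8 mm
A cube has 6 square faces.
Formula: SA = 6 * s^2
s^2 = 64
SA = 6 * 64
SA = 384
384 mm^2


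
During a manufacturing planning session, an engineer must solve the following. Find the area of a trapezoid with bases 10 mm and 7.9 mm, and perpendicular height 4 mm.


Shape: trapezoid
Parallel sides a = 10 mm, b = 7.9 mm; Height h = 4 mm
Formula: A = (a + b) * h / 2
a + b = 10 + 7.9 = 17.9
A = 17.9 * 4 / 2
A = 71.6 / 2
A = 35.8
35.8 mm^2


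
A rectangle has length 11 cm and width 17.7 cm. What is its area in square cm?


Shape: rectangle
Length l = 11 cm, Width w = 17.7 cm
Formula: A = l * w
A = 11 * 17.7
A = 194.7
194.7 cm^2


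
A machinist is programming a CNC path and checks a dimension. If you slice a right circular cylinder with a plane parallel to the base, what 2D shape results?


Solid: right circular cylinder
Cutting plane: parallel to the base
Visualize the intersection of the plane with the solid's surface.
The boundary of the cut region is a circle.
circle


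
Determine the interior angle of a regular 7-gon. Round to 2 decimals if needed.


Shape: regular heptagon (7 sides)
Formula: interior angle = (n - 2) * 180 / n
(n - 2) = 5
(n - 2) * 180 = 900
angle = 900 / 7
angle = 128.57
128.57 degrees


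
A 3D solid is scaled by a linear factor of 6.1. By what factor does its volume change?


Linear scale factor k = 6.1
Rule: under a linear scaling by k, volumes scale by k^3.
k^3 = 6.1 * 6.1 * 6.1
k^3 = 37.21 * 6.1
k^3 = 226.981
Volume scales by a factor of 226.981.
226.981 (dimensionless)


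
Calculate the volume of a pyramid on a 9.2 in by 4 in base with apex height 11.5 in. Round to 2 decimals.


Shape: rectangular pyramid
Base: 9.2 in x 4 in, Height h = 11.5 in
Formula: V = (1/3) * base_area * h
base_area = 9.2 * 4 = 36.8
base_area * h = 36.8 * 11.5 = 423.2
V = 423.2 / 3
V = 141.07
141.07 in^3


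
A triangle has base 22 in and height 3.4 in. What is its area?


Shape: triangle
Base b = 22 in, Height h = 3.4 in
Formula: A = (1/2) * b * h
A = 0.5 * 22 * 3.4
A = 0.5 * 74.8
A = 37.4
37.4 in^2


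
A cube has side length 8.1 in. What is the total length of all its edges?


Shape: cube
Side s = 8.1 in
A cube has 12 edges, all equal.
Formula: total edge length = 12 * s
Total = 12 * 8.1
Total = 97.2
97.2 in


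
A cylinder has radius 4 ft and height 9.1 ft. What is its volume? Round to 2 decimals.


Shape: cylinder
Radius r = 4 ft, Height h = 9.1 ft
Formula: V = pi * r^2 * h
r^2 = 16
V = pi * 16 * 9.1
V = 145.6 * pi
V = 457.42
457.42 ft^3


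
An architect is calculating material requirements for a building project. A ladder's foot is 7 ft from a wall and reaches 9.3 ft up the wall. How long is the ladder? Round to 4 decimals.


Shape: right triangle
Legs a = 7 ft, b = 9.3 ft
Formula: c = sqrt(a^2 + b^2)
a^2 = 49, b^2 = 86.49
a^2 + b^2 = 135.49
c = sqrt(135.49)
c = 11.64
11.64 ft


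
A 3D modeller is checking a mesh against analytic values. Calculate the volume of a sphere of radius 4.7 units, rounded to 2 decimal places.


Shape: sphere
Radius r = 4.7 units
Formula: V = (4/3) * pi * r^3
r^3 = 103.823
(4/3) * 103.823 = 138.430667
V = 138.430667 * pi
V = 434.89
434.89 units^3


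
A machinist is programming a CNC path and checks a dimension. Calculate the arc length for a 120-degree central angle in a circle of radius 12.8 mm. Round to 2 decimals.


Shape: circular arc
Radius r = 12.8 mm, Angle = 120 degrees
Formula: L = (angle/360) * 2 * pi * r
2 * pi * r = 25.6 * pi
L = (120/360) * 25.6 * pi
L = 8.533333 * pi
L = 26.81
26.81 mm


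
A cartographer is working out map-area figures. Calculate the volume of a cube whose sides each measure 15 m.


Shape: cube
Side s = 15 m
Formula: V = s^3
V = 15 * 15 * 15
V = 225 * 15
V = 3375
3375 m^3


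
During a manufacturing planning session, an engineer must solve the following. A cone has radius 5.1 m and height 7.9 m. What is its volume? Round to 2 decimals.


Shape: cone
Radius r = 5.1 m, Height h = 7.9 m
Formula: V = (1/3) * pi * r^2 * h
r^2 = 26.01
pi * r^2 * h = pi * 26.01 * 7.9 = 205.479 * pi
V = 205.479 * pi / 3
V = 215.18
215.18 m^3


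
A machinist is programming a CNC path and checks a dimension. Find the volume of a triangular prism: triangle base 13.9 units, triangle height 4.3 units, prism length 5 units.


Shape: triangular prism
Triangle base = 13.9 units, triangle height = 4.3 units, prism length L = 5 units
Formula: V = (1/2 * b * h_tri) * L
Cross-section area = 0.5 * 13.9 * 4.3 = 29.885
V = 29.885 * 5
V = 149.425
149.425 units^3


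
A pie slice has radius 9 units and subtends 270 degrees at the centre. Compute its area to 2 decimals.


Shape: circular sector
Radius r = 9 units, Angle = 270 degrees
Formula: A = (angle/360) * pi * r^2
r^2 = 81
Fraction of circle = 270/360
A = (270/360) * pi * 81
A = 60.75 * pi
A = 190.85
190.85 units^2


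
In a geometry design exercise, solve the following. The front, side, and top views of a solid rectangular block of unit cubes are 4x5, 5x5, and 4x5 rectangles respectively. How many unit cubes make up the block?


Orthographic views of a solid rectangular block:
Front view 4 x 5 -> length = 4, height = 5
Side view 5 x 5 -> width = 5, height = 5 (consistent)
Top view 4 x 5 -> confirms length = 4, width = 5
The block is 4 x 5 x 5.
Total unit cubes = 4 * 5 * 5 = 100
100 unit cubes


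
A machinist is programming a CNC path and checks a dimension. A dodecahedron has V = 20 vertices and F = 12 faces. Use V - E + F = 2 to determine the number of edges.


Polyhedron: dodecahedron
Euler's formula for convex polyhedra: V - E + F = 2
Given: V = 20 vertices and F = 12 faces
Solve for E:
E = V + F - 2 = 20 + 12 - 2 = 30
30 edges


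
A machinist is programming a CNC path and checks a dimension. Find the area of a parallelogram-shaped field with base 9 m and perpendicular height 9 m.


Shape: parallelogram
Base b = 9 m, Height h = 9 m
Formula: A = b * h
A = 9 * 9
A = 81
81 m^2


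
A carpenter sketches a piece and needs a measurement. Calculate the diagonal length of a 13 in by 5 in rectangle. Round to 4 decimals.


Shape: rectangle (diagonal via Pythagoras)
Sides: 13 in and 5 in
Formula: d = sqrt(l^2 + w^2)
l^2 = 169, w^2 = 25
l^2 + w^2 = 194
d = sqrt(194)
d = 13.9284
13.9284 in


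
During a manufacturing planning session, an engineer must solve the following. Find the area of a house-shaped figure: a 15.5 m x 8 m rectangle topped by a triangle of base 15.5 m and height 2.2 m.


Composite shape: rectangle + triangle
Rectangle area = 15.5 * 8 = 124
Triangle area = 0.5 * 15.5 * 2.2 = 17.05
Total = 124 + 17.05
Total = 141.05
141.05 m^2


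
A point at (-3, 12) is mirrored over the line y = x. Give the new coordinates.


Transformation: reflection
Original point: (-3, 12)
Rule for reflection over y = x: (x, y) -> (y, x)
Apply: (-3, 12) -> (12, -3)
(12, -3)


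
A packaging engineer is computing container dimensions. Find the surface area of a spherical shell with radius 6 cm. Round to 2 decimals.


Shape: sphere
Radius r = 6 cm
Formula: SA = 4 * pi * r^2
r^2 = 36
SA = 4 * pi * 36
SA = 144 * pi
SA = 452.39
452.39 cm^2


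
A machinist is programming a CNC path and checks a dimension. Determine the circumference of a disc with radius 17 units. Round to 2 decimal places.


Shape: circle
Radius r = 17 units
Formula: C = 2 * pi * r
C = 2 * pi * 17
C = 34 * pi
C = 106.81
106.81 units


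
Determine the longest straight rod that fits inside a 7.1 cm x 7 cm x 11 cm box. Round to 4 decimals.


Shape: rectangular box (space diagonal)
l = 7.1 cm, w = 7 cm, h = 11 cm
Visualize: the diagonal of the base, then a right triangle with that diagonal and the height.
Formula: d = sqrt(l^2 + w^2 + h^2)
l^2 + w^2 + h^2 = 50.41 + 49 + 121 = 220.41
d = sqrt(220.41)
d = 14.8462
14.8462 cm


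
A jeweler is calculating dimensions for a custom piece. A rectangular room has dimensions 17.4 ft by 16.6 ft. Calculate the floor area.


Shape: rectangle
Length l = 17.4 ft, Width w = 16.6 ft
Formula: A = l * w
A = 17.4 * 16.6
A = 288.84
288.84 ft^2


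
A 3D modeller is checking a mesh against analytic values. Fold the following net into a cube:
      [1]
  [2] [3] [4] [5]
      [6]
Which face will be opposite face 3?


Net: cross layout. Take square 3 as the base (bottom).
Fold the four squares in the horizontal row up around 3: 2 -> left, 4 -> right, 5 wraps to the top.
Fold 1 and 6 up from 3: 1 -> back, 6 -> front.
Opposite pairs are therefore: (1, 6), (2, 4), (3, 5).
Face 3 is opposite face 5.
face 5


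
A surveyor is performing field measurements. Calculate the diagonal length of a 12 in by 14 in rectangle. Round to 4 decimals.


Shape: rectangle (diagonal via Pythagoras)
Sides: 12 in and 14 in
Formula: d = sqrt(l^2 + w^2)
l^2 = 144, w^2 = 196
l^2 + w^2 = 340
d = sqrt(340)
d = 18.4391
18.4391 in


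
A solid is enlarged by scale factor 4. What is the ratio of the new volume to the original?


Linear scale factor k = 4
Rule: under a linear scaling by k, volumes scale by k^3.
k^3 = 4 * 4 * 4
k^3 = 16 * 4
k^3 = 64
Volume scales by a factor of 64.
64 (dimensionless)


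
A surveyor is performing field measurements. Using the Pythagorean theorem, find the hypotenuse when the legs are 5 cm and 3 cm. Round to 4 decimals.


Shape: right triangle
Legs a = 5 cm, b = 3 cm
Formula: c = sqrt(a^2 + b^2)
a^2 = 25, b^2 = 9
a^2 + b^2 = 34
c = sqrt(34)
c = 5.831
5.831 cm


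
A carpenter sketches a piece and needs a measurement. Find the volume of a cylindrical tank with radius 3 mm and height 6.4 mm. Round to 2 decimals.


Shape: cylinder
Radius r = 3 mm, Height h = 6.4 mm
Formula: V = pi * r^2 * h
r^2 = 9
V = pi * 9 * 6.4
V = 57.6 * pi
V = 180.96
180.96 mm^3


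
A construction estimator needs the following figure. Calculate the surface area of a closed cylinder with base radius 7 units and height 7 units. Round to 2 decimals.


Shape: closed cylinder
Radius r = 7 units, Height h = 7 units
Formula: SA = 2*pi*r^2 + 2*pi*r*h = 2*pi*r*(r + h)
r + h = 14
2 * r * (r + h) = 2 * 7 * 14 = 196
SA = 196 * pi
SA = 615.75
615.75 units^2


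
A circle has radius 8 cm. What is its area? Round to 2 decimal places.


Shape: circle
Radius r = 8 cm
Formula: A = pi * r^2
r^2 = 8^2 = 64
A = pi * 64
A = 201.06
201.06 cm^2


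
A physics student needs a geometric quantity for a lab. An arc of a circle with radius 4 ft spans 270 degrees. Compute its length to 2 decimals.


Shape: circular arc
Radius r = 4 ft, Angle = 270 degrees
Formula: L = (angle/360) * 2 * pi * r
2 * pi * r = 8 * pi
L = (270/360) * 8 * pi
L = 6 * pi
L = 18.85
18.85 ft


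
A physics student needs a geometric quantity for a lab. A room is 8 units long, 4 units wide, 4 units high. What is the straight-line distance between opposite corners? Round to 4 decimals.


Shape: rectangular box (space diagonal)
l = 8 units, w = 4 units, h = 4 units
Visualize: the diagonal of the base, then a right triangle with that diagonal and the height.
Formula: d = sqrt(l^2 + w^2 + h^2)
l^2 + w^2 + h^2 = 64 + 16 + 16 = 96
d = sqrt(96)
d = 9.798
9.798 units


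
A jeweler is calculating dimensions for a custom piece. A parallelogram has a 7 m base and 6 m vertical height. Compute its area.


Shape: parallelogram
Base b = 7 m, Height h = 6 m
Formula: A = b * h
A = 7 * 6
A = 42
42 m^2


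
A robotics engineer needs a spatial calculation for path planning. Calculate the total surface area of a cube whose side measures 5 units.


Shape: cube
Side s = 5 units
A cube has 6 square faces.
Formula: SA = 6 * s^2
s^2 = 25
SA = 6 * 25
SA = 150
150 units^2


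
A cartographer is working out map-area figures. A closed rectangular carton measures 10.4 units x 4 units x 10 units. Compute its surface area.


Shape: rectangular prism
l = 10.4 units, w = 4 units, h = 10 units
Formula: SA = 2(lw + lh + wh)
lw = 41.6, lh = 104, wh = 40
lw + lh + wh = 185.6
SA = 2 * 185.6
SA = 371.2
371.2 units^2


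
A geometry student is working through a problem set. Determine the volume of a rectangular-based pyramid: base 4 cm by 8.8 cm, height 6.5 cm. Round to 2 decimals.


Shape: rectangular pyramid
Base: 4 cm x 8.8 cm, Height h = 6.5 cm
Formula: V = (1/3) * base_area * h
base_area = 4 * 8.8 = 35.2
base_area * h = 35.2 * 6.5 = 228.8
V = 228.8 / 3
V = 76.27
76.27 cm^3


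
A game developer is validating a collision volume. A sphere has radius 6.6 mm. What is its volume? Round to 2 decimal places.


Shape: sphere
Radius r = 6.6 mm
Formula: V = (4/3) * pi * r^3
r^3 = 287.496
(4/3) * 287.496 = 383.328
V = 383.328 * pi
V = 1204.26
1204.26 mm^3


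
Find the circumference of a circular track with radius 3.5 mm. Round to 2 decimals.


Shape: circle
Radius r = 3.5 mm
Formula: C = 2 * pi * r
C = 2 * pi * 3.5
C = 7 * pi
C = 21.99
21.99 mm


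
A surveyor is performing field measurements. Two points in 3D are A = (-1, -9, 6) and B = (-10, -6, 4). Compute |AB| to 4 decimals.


3D distance between two points
P1 = (-1, -9, 6), P2 = (-10, -6, 4)
Formula: d = sqrt((x2-x1)^2 + (y2-y1)^2 + (z2-z1)^2)
dx = -10 - -1 = -9
dy = -6 - -9 = 3
dz = 4 - 6 = -2
dx^2 + dy^2 + dz^2 = 81 + 9 + 4 = 94
d = sqrt(94)
d = 9.6954
9.6954 units


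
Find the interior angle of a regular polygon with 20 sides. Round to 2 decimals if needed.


Shape: regular icosagon (20 sides)
Formula: interior angle = (n - 2) * 180 / n
(n - 2) = 18
(n - 2) * 180 = 3240
angle = 3240 / 20
angle = 162
162 degrees


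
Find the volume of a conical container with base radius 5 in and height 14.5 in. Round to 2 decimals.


Shape: cone
Radius r = 5 in, Height h = 14.5 in
Formula: V = (1/3) * pi * r^2 * h
r^2 = 25
pi * r^2 * h = pi * 25 * 14.5 = 362.5 * pi
V = 362.5 * pi / 3
V = 379.61
379.61 in^3


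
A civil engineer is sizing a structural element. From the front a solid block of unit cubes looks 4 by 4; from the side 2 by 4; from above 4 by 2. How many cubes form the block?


Orthographic views of a solid rectangular block:
Front view 4 x 4 -> length = 4, height = 4
Side view 2 x 4 -> width = 2, height = 4 (consistent)
Top view 4 x 2 -> confirms length = 4, width = 2
The block is 4 x 2 x 4.
Total unit cubes = 4 * 2 * 4 = 32
32 unit cubes


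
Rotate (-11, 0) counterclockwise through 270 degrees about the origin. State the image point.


Transformation: rotation about the origin
Original point: (-11, 0)
Rule for 270 deg counterclockwise: (x, y) -> (y, -x)
Apply: (-11, 0) -> (0, 11)
(0, 11)


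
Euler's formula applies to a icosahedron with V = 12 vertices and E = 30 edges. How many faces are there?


Polyhedron: icosahedron
Euler's formula for convex polyhedra: V - E + F = 2
Given: V = 12 vertices and E = 30 edges
Solve for F:
F = 2 + E - V = 2 + 30 - 12 = 20
20 faces


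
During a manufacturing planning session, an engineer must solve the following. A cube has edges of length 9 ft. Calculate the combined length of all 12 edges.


Shape: cube
Side s = 9 ft
A cube has 12 edges, all equal.
Formula: total edge length = 12 * s
Total = 12 * 9
Total = 108
108 ft


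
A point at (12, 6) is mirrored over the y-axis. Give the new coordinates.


Transformation: reflection
Original point: (12, 6)
Rule for reflection over the y-axis: (x, y) -> (-x, y)
Apply: (12, 6) -> (-12, 6)
(-12, 6)


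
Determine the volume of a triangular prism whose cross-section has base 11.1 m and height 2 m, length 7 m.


Shape: triangular prism
Triangle base = 11.1 m, triangle height = 2 m, prism length L = 7 m
Formula: V = (1/2 * b * h_tri) * L
Cross-section area = 0.5 * 11.1 * 2 = 11.1
V = 11.1 * 7
V = 77.7
77.7 m^3


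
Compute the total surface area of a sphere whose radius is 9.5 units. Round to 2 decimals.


Shape: sphere
Radius r = 9.5 units
Formula: SA = 4 * pi * r^2
r^2 = 90.25
SA = 4 * pi * 90.25
SA = 361 * pi
SA = 1134.11
1134.11 units^2


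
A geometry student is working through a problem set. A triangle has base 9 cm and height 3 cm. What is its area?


Shape: triangle
Base b = 9 cm, Height h = 3 cm
Formula: A = (1/2) * b * h
A = 0.5 * 9 * 3
A = 0.5 * 27
A = 13.5
13.5 cm^2


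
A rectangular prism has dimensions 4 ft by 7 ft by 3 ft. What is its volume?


Shape: rectangular prism
l = 4 ft, w = 7 ft, h = 3 ft
Formula: V = l * w * h
V = 4 * 7 * 3
V = 28 * 3
V = 84
84 ft^3


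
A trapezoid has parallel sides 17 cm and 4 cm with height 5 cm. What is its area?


Shape: trapezoid
Parallel sides a = 17 cm, b = 4 cm; Height h = 5 cm
Formula: A = (a + b) * h / 2
a + b = 17 + 4 = 21
A = 21 * 5 / 2
A = 105 / 2
A = 52.5
52.5 cm^2


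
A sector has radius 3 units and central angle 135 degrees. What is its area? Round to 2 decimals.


Shape: circular sector
Radius r = 3 units, Angle = 135 degrees
Formula: A = (angle/360) * pi * r^2
r^2 = 9
Fraction of circle = 135/360
A = (135/360) * pi * 9
A = 3.375 * pi
A = 10.6
10.6 units^2


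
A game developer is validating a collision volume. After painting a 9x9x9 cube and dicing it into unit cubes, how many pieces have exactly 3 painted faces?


Large cube: 9 x 9 x 9, cut into unit cubes.
Cubes with 3 painted faces are at the corners. A cube always has 8 corners.
Count = 8
8 unit cubes


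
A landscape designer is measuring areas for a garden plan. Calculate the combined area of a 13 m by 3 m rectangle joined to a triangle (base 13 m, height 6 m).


Composite shape: rectangle + triangle
Rectangle area = 13 * 3 = 39
Triangle area = 0.5 * 13 * 6 = 39
Total = 39 + 39
Total = 78
78 m^2


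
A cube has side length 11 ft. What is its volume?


Shape: cube
Side s = 11 ft
Formula: V = s^3
V = 11 * 11 * 11
V = 121 * 11
V = 1331
1331 ft^3


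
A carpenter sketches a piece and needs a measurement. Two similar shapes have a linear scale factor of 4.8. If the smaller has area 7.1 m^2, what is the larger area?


Linear scale factor k = 4.8
Original area = 7.1 m^2
Rule: under a linear scaling by k, areas scale by k^2.
k^2 = 4.8^2 = 23.04
New area = 7.1 * 23.04
New area = 163.584
163.584 m^2


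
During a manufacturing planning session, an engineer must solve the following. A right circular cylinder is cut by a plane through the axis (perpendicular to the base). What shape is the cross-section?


Solid: right circular cylinder
Cutting plane: through the axis (perpendicular to the base)
Visualize the intersection of the plane with the solid's surface.
The boundary of the cut region is a rectangle.
rectangle


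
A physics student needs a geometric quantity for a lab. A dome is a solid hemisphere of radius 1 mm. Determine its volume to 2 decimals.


Shape: hemisphere (half of a sphere)
Radius r = 1 mm
Formula: V = (1/2) * (4/3) * pi * r^3 = (2/3) * pi * r^3
r^3 = 1
(2/3) * 1 = 0.666667
V = 0.666667 * pi
V = 2.09
2.09 mm^3


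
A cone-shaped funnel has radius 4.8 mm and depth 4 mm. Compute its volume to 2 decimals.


Shape: cone
Radius r = 4.8 mm, Height h = 4 mm
Formula: V = (1/3) * pi * r^2 * h
r^2 = 23.04
pi * r^2 * h = pi * 23.04 * 4 = 92.16 * pi
V = 92.16 * pi / 3
V = 96.51
96.51 mm^3


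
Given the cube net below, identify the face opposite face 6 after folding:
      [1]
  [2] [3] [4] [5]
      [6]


Net: cross layout. Take square 3 as the base (bottom).
Fold the four squares in the horizontal row up around 3: 2 -> left, 4 -> right, 5 wraps to the top.
Fold 1 and 6 up from 3: 1 -> back, 6 -> front.
Opposite pairs are therefore: (1, 6), (2, 4), (3, 5).
Face 6 is opposite face 1.
face 1


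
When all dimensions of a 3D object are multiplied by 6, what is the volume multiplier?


Linear scale factor k = 6
Rule: under a linear scaling by k, volumes scale by k^3.
k^3 = 6 * 6 * 6
k^3 = 36 * 6
k^3 = 216
Volume scales by a factor of 216.
216 (dimensionless)


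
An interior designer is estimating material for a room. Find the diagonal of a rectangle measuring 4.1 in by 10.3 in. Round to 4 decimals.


Shape: rectangle (diagonal via Pythagoras)
Sides: 4.1 in and 10.3 in
Formula: d = sqrt(l^2 + w^2)
l^2 = 16.81, w^2 = 106.09
l^2 + w^2 = 122.9
d = sqrt(122.9)
d = 11.086
11.086 in


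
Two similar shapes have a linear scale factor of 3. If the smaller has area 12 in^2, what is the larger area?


Linear scale factor k = 3
Original area = 12 in^2
Rule: under a linear scaling by k, areas scale by k^2.
k^2 = 3^2 = 9
New area = 12 * 9
New area = 108
108 in^2


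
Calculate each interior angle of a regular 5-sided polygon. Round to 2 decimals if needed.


Shape: regular pentagon (5 sides)
Formula: interior angle = (n - 2) * 180 / n
(n - 2) = 3
(n - 2) * 180 = 540
angle = 540 / 5
angle = 108
108 degrees


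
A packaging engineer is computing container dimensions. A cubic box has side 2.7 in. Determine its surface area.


Shape: cube
Side s = 2.7 in
A cube has 6 square faces.
Formula: SA = 6 * s^2
s^2 = 7.29
SA = 6 * 7.29
SA = 43.74
43.74 in^2


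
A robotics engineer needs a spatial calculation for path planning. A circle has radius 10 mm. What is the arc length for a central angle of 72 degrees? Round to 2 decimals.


Shape: circular arc
Radius r = 10 mm, Angle = 72 degrees
Formula: L = (angle/360) * 2 * pi * r
2 * pi * r = 20 * pi
L = (72/360) * 20 * pi
L = 4 * pi
L = 12.57
12.57 mm


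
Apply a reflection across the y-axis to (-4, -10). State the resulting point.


Transformation: reflection
Original point: (-4, -10)
Rule for reflection over the y-axis: (x, y) -> (-x, y)
Apply: (-4, -10) -> (4, -10)
(4, -10)


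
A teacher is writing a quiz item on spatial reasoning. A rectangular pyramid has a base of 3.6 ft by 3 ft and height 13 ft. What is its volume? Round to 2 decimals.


Shape: rectangular pyramid
Base: 3.6 ft x 3 ft, Height h = 13 ft
Formula: V = (1/3) * base_area * h
base_area = 3.6 * 3 = 10.8
base_area * h = 10.8 * 13 = 140.4
V = 140.4 / 3
V = 46.8
46.8 ft^3


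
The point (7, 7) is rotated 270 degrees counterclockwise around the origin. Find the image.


Transformation: rotation about the origin
Original point: (7, 7)
Rule for 270 deg counterclockwise: (x, y) -> (y, -x)
Apply: (7, 7) -> (7, -7)
(7, -7)


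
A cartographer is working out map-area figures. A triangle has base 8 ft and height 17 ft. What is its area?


Shape: triangle
Base b = 8 ft, Height h = 17 ft
Formula: A = (1/2) * b * h
A = 0.5 * 8 * 17
A = 0.5 * 136
A = 68
68 ft^2


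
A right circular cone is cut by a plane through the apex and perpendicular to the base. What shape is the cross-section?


Solid: right circular cone
Cutting plane: through the apex and perpendicular to the base
Visualize the intersection of the plane with the solid's surface.
The boundary of the cut region is a isosceles triangle.
isosceles triangle


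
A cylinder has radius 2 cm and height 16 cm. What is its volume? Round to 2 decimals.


Shape: cylinder
Radius r = 2 cm, Height h = 16 cm
Formula: V = pi * r^2 * h
r^2 = 4
V = pi * 4 * 16
V = 64 * pi
V = 201.06
201.06 cm^3


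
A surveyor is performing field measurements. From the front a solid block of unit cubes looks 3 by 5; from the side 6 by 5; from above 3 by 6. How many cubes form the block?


Orthographic views of a solid rectangular block:
Front view 3 x 5 -> length = 3, height = 5
Side view 6 x 5 -> width = 6, height = 5 (consistent)
Top view 3 x 6 -> confirms length = 3, width = 6
The block is 3 x 6 x 5.
Total unit cubes = 3 * 6 * 5 = 90
90 unit cubes


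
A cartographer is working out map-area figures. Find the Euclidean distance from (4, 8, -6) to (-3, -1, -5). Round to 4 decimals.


3D distance between two points
P1 = (4, 8, -6), P2 = (-3, -1, -5)
Formula: d = sqrt((x2-x1)^2 + (y2-y1)^2 + (z2-z1)^2)
dx = -3 - 4 = -7
dy = -1 - 8 = -9
dz = -5 - -6 = 1
dx^2 + dy^2 + dz^2 = 49 + 81 + 1 = 131
d = sqrt(131)
d = 11.4455
11.4455 units


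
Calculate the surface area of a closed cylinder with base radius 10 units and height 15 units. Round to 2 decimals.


Shape: closed cylinder
Radius r = 10 units, Height h = 15 units
Formula: SA = 2*pi*r^2 + 2*pi*r*h = 2*pi*r*(r + h)
r + h = 25
2 * r * (r + h) = 2 * 10 * 25 = 500
SA = 500 * pi
SA = 1570.8
1570.8 units^2


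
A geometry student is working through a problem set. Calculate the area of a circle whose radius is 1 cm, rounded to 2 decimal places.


Shape: circle
Radius r = 1 cm
Formula: A = pi * r^2
r^2 = 1^2 = 1
A = pi * 1
A = 3.14
3.14 cm^2


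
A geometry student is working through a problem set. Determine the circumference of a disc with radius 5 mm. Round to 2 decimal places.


Shape: circle
Radius r = 5 mm
Formula: C = 2 * pi * r
C = 2 * pi * 5
C = 10 * pi
C = 31.42
31.42 mm
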